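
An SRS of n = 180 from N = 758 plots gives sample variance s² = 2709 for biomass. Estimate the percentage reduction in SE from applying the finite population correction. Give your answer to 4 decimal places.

f = n/N = 180/758 = 0.23746702.
SE_no-fpc = √(s²/n) = 3.8794329; SE_fpc = √((1−f)s²/n) = 3.3876425.
Ratio = √(1−f) = 0.87323134. Reduction = 100·(1 − 0.87323134) = 12.6769%.

12.6769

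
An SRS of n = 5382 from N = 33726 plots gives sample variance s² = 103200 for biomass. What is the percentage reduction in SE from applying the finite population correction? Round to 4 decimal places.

8.3256

f = n/N = 5382/33726 = 0.15958015.
SE_no-fpc = √(s²/n) = 4.37893; SE_fpc = √((1−f)s²/n) = 4.0143585.
Ratio = √(1−f) = 0.91674416. Reduction = 100·(1 − 0.91674416) = 8.3256%.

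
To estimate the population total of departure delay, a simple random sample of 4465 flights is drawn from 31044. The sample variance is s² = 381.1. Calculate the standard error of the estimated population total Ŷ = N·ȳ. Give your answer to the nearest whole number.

Var(Ŷ) = N²·Var(ȳ) = N²·(1 − n/N)·s²/n.
f = 4465/31044 = 0.14382811; Var(ȳ) = 0.85617189·381.1/4465 = 0.073076619.
Var(Ŷ) = 31044² · 0.073076619 = 7.0426125 × 10^7.
SE(Ŷ) = √(7.0426125 × 10^7) = 8392.

8392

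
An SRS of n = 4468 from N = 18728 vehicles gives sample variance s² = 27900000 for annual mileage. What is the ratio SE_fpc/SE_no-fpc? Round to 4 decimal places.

0.8726

f = n/N = 4468/18728 = 0.23857326.
SE_no-fpc = √(s²/n) = 79.021546; SE_fpc = √((1−f)s²/n) = 68.954019.
Ratio = √(1−f) = 0.87259770.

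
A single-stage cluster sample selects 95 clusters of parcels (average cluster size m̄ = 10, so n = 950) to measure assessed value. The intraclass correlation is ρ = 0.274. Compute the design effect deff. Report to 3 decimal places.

deff = 1 + (10 − 1)·0.274 = 1 + 2.466 = 3.466.

3.466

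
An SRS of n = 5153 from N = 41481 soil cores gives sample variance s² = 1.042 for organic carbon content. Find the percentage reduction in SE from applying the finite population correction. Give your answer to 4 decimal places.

6.4172

f = n/N = 5153/41481 = 0.12422555.
SE_no-fpc = √(s²/n) = 0.014220137; SE_fpc = √((1−f)s²/n) = 0.013307606.
Ratio = √(1−f) = 0.93582822. Reduction = 100·(1 − 0.93582822) = 6.4172%.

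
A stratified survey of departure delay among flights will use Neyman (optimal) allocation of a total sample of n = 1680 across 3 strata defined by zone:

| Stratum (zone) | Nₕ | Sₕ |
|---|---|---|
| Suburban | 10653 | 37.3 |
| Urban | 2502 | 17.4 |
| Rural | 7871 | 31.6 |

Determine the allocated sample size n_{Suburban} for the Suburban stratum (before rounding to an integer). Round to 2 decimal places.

Neyman allocation: nₕ = n·NₕSₕ / Σⱼ NⱼSⱼ.
Σ NⱼSⱼ = 10653·37.3 + 2502·17.4 + 7871·31.6 = 689615.3.
n_{Suburban} = 1680·10653·37.3 / 689615.3 = 968.02.

968.02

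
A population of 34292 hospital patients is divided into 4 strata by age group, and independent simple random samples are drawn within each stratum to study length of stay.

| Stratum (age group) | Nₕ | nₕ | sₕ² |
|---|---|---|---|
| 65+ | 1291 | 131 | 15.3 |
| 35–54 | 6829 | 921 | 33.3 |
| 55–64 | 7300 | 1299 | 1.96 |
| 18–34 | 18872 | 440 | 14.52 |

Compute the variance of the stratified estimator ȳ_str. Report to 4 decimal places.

0.0112

Var(ȳ_str) = Σₕ Wₕ²(1 − fₕ)sₕ²/nₕ with Wₕ = Nₕ/N, N = 34292.
65+: Wₕ = 0.03764726; term = 0.03764726²·(1 − 0.10147173)·15.3/131 = 1.487369 × 10^-4.
35–54: Wₕ = 0.19914266; term = 0.19914266²·(1 − 0.13486601)·33.3/921 = 0.0012404994.
55–64: Wₕ = 0.21287764; term = 0.21287764²·(1 − 0.17794521)·1.96/1299 = 5.6209248 × 10^-5.
18–34: Wₕ = 0.55033244; term = 0.55033244²·(1 − 0.02331496)·14.52/440 = 0.0097615481.
Sum = 0.011206994.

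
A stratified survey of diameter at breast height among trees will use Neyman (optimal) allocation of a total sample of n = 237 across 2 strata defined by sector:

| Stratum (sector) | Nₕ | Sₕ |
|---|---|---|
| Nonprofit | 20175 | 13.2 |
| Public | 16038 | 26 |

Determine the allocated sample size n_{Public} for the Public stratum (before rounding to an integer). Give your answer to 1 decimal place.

Neyman allocation: nₕ = n·NₕSₕ / Σⱼ NⱼSⱼ.
Σ NⱼSⱼ = 20175·13.2 + 16038·26 = 683298.
n_{Public} = 237·16038·26 / 683298 = 144.6.

144.6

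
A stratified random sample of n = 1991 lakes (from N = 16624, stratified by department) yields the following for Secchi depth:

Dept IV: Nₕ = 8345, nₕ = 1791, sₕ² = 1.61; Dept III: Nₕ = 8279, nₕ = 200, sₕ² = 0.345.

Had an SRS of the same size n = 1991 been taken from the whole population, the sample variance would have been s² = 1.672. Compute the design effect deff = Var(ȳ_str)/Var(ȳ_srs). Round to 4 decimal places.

Var(ȳ_str) = Σ Wₕ²(1−fₕ)sₕ²/nₕ with Wₕ = Nₕ/16624:
  Dept IV: (8345/16624)²·(1−1791/8345)·1.61/1791 = 1.7790658 × 10^-4
  Dept III: (8279/16624)²·(1−200/8279)·0.345/200 = 4.1749716 × 10^-4
  → Var(ȳ_str) = 5.9540374 × 10^-4.
Var(ȳ_srs) = (1 − 1991/16624)·1.672/1991 = 7.3920153 × 10^-4.
deff = (5.9540374 × 10^-4) / (7.3920153 × 10^-4) = 0.8055.

0.8055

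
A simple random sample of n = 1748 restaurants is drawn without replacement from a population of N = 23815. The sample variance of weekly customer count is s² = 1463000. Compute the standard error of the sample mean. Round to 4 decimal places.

27.8482

Under SRS without replacement, Var(ȳ) = (1 − f)·s²/n with f = n/N = 1748/23815 = 0.07339912.
Var(ȳ) = (1 − 0.07339912)·1463000/1748 = 0.92660088·836.95652 = 775.52465.
SE(ȳ) = √(775.52465) = 27.8482.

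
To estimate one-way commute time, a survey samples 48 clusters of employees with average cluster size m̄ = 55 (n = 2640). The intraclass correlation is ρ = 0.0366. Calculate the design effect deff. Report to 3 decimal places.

deff = 1 + (55 − 1)·0.0366 = 1 + 1.9764 = 2.9764.

2.976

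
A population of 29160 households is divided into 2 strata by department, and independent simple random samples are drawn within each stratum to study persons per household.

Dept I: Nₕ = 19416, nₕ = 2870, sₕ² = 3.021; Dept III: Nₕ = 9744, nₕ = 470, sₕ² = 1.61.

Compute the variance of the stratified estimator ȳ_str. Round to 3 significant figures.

Var(ȳ_str) = Σₕ Wₕ²(1 − fₕ)sₕ²/nₕ with Wₕ = Nₕ/N, N = 29160.
Dept I: Wₕ = 0.66584362; term = 0.66584362²·(1 − 0.14781623)·3.021/2870 = 3.9769174 × 10^-4.
Dept III: Wₕ = 0.33415638; term = 0.33415638²·(1 − 0.04823481)·1.61/470 = 3.6404691 × 10^-4.
Sum = 7.6173865 × 10^-4.

7.62 × 10^-4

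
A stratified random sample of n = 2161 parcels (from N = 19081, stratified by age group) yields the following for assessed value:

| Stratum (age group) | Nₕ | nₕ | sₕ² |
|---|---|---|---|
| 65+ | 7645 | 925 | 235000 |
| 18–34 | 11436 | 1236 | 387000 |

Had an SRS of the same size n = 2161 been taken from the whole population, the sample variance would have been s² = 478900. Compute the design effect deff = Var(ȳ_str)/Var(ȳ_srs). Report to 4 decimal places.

0.6929

Var(ȳ_str) = Σ Wₕ²(1−fₕ)sₕ²/nₕ with Wₕ = Nₕ/19081:
  65+: (7645/19081)²·(1−925/7645)·235000/925 = 35.84847
  18–34: (11436/19081)²·(1−1236/11436)·387000/1236 = 100.31469
  → Var(ȳ_str) = 136.16316.
Var(ȳ_srs) = (1 − 2161/19081)·478900/2161 = 196.5121.
deff = 136.16316 / 196.5121 = 0.6929.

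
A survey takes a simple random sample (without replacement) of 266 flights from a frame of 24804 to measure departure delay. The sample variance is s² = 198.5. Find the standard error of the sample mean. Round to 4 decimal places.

Under SRS without replacement, Var(ȳ) = (1 − f)·s²/n with f = n/N = 266/24804 = 0.01072408.
Var(ȳ) = (1 − 0.01072408)·198.5/266 = 0.98927592·0.7462406 = 0.73823786.
SE(ȳ) = √(0.73823786) = 0.8592.

0.8592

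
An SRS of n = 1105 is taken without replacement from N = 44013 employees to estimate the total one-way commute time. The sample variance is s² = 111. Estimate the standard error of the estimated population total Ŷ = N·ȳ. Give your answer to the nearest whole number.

Var(Ŷ) = N²·Var(ȳ) = N²·(1 − n/N)·s²/n.
f = 1105/44013 = 0.02510622; Var(ȳ) = 0.97489378·111/1105 = 0.097930507.
Var(Ŷ) = 44013² · 0.097930507 = 1.8970551 × 10^8.
SE(Ŷ) = √(1.8970551 × 10^8) = 13773.

13773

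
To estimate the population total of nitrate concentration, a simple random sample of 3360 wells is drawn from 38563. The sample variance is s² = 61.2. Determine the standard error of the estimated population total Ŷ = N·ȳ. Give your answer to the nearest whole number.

4973

Var(Ŷ) = N²·Var(ȳ) = N²·(1 − n/N)·s²/n.
f = 3360/38563 = 0.08713015; Var(ȳ) = 0.91286985·61.2/3360 = 0.016627272.
Var(Ŷ) = 38563² · 0.016627272 = 2.4726499 × 10^7.
SE(Ŷ) = √(2.4726499 × 10^7) = 4973.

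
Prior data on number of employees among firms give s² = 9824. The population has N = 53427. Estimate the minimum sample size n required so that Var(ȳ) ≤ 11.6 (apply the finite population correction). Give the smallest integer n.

Without fpc, n₀ = s²/D = 9824/11.6 = 846.8966.
With fpc, (1 − n/N)·s²/n ≤ D requires n ≥ n₀/(1 + n₀/N) = 846.8966/(1 + 846.8966/53427) = 833.6815.
Rounding up, n = 834.

834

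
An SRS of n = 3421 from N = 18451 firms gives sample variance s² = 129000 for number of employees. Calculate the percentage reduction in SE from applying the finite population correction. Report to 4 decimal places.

9.7454

f = n/N = 3421/18451 = 0.18541000.
SE_no-fpc = √(s²/n) = 6.1407062; SE_fpc = √((1−f)s²/n) = 5.5422722.
Ratio = √(1−f) = 0.90254639. Reduction = 100·(1 − 0.90254639) = 9.7454%.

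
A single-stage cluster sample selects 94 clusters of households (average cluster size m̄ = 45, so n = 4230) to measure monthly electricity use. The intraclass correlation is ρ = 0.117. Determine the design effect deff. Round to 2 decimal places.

6.15

deff = 1 + (45 − 1)·0.117 = 1 + 5.148 = 6.148.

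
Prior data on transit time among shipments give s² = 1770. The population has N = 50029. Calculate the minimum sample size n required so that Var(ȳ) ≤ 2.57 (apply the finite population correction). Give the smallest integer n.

680

Without fpc, n₀ = s²/D = 1770/2.57 = 688.7160.
With fpc, (1 − n/N)·s²/n ≤ D requires n ≥ n₀/(1 + n₀/N) = 688.7160/(1 + 688.7160/50029) = 679.3637.
Rounding up, n = 680.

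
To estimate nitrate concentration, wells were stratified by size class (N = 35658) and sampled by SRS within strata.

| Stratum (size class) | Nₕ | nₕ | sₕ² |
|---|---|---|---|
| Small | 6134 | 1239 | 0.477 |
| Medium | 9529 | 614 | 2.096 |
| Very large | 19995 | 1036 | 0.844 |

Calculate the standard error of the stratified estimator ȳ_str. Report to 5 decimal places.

0.02191

Var(ȳ_str) = Σₕ Wₕ²(1 − fₕ)sₕ²/nₕ with Wₕ = Nₕ/N, N = 35658.
Small: Wₕ = 0.17202311; term = 0.17202311²·(1 − 0.20198891)·0.477/1239 = 9.0913752 × 10^-6.
Medium: Wₕ = 0.26723316; term = 0.26723316²·(1 − 0.06443488)·2.096/614 = 2.2807497 × 10^-4.
Very large: Wₕ = 0.56074373; term = 0.56074373²·(1 − 0.05181295)·0.844/1036 = 2.4288772 × 10^-4.
Sum = 4.8005407 × 10^-4.
SE = √(4.8005407 × 10^-4) = 0.02191.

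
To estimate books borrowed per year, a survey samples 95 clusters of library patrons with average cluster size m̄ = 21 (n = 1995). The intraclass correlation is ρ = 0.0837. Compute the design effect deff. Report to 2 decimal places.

deff = 1 + (21 − 1)·0.0837 = 1 + 1.674 = 2.674.

2.67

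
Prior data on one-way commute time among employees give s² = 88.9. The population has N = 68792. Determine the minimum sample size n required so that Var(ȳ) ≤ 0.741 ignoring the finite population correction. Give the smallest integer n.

Without fpc, n₀ = s²/D = 88.9/0.741 = 119.9730.
Rounding up, n = 120.

120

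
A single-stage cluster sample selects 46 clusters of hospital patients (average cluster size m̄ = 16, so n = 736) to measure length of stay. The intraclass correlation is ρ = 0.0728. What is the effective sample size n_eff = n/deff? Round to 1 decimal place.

351.8

deff = 1 + (16 − 1)·0.0728 = 1 + 1.092 = 2.092.
n_eff = 736 / 2.092 = 351.8.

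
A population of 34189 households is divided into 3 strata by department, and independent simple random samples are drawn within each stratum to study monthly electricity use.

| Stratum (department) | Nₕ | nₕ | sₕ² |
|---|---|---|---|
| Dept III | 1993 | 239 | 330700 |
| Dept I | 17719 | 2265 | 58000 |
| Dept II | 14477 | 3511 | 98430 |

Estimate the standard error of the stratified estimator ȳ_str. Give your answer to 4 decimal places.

3.7342

Var(ȳ_str) = Σₕ Wₕ²(1 − fₕ)sₕ²/nₕ with Wₕ = Nₕ/N, N = 34189.
Dept III: Wₕ = 0.05829360; term = 0.05829360²·(1 − 0.11991972)·330700/239 = 4.1380943.
Dept I: Wₕ = 0.51826611; term = 0.51826611²·(1 − 0.12782888)·58000/2265 = 5.9988376.
Dept II: Wₕ = 0.42344029; term = 0.42344029²·(1 − 0.24252262)·98430/3511 = 3.8075944.
Sum = 13.944526.
SE = √(13.944526) = 3.7342.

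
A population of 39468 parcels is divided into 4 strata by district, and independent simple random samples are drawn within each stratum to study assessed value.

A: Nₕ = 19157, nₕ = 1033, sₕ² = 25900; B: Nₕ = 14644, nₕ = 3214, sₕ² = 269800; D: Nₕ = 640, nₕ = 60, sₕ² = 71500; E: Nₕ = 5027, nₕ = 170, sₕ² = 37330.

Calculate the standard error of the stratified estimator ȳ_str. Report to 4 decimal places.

Var(ȳ_str) = Σₕ Wₕ²(1 − fₕ)sₕ²/nₕ with Wₕ = Nₕ/N, N = 39468.
A: Wₕ = 0.48538056; term = 0.48538056²·(1 − 0.05392285)·25900/1033 = 5.5884421.
B: Wₕ = 0.37103476; term = 0.37103476²·(1 − 0.21947555)·269800/3214 = 9.020109.
D: Wₕ = 0.01621567; term = 0.01621567²·(1 − 0.09375000)·71500/60 = 0.28397004.
E: Wₕ = 0.12736901; term = 0.12736901²·(1 − 0.03381739)·37330/170 = 3.4418807.
Sum = 18.334402.
SE = √(18.334402) = 4.2819.

4.2819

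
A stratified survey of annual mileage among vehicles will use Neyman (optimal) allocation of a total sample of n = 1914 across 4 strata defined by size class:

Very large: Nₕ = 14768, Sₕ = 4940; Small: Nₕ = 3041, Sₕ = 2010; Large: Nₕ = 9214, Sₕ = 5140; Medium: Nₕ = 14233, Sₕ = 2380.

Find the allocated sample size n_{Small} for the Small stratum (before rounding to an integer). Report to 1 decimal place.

Neyman allocation: nₕ = n·NₕSₕ / Σⱼ NⱼSⱼ.
Σ NⱼSⱼ = 14768·4940 + 3041·2010 + 9214·5140 + 14233·2380 = 1.6030083 × 10^8.
n_{Small} = 1914·3041·2010 / (1.6030083 × 10^8) = 73.0.

73.0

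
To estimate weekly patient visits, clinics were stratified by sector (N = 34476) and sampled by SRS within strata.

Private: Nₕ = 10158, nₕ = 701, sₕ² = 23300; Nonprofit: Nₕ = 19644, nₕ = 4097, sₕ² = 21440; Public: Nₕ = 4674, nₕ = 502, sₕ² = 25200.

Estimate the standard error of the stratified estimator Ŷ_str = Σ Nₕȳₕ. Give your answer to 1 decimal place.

75961.2

Var(Ŷ_str) = Σₕ Nₕ²(1 − fₕ)sₕ²/nₕ.
Private: 10158²·(1 − 701/10158)·23300/701 = 3.1930043 × 10^9.
Nonprofit: 19644²·(1 − 4097/19644)·21440/4097 = 1.5982155 × 10^9.
Public: 4674²·(1 − 502/4674)·25200/502 = 9.7888085 × 10^8.
Sum = 5.7701007 × 10^9.
SE = √(5.7701007 × 10^9) = 75961.2.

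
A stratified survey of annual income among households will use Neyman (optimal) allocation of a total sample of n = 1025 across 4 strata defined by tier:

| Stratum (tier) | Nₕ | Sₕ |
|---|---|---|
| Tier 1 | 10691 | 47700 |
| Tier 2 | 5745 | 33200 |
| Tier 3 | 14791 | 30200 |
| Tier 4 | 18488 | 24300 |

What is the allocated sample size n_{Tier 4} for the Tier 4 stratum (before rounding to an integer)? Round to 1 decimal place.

288.4

Neyman allocation: nₕ = n·NₕSₕ / Σⱼ NⱼSⱼ.
Σ NⱼSⱼ = 10691·47700 + 5745·33200 + 14791·30200 + 18488·24300 = 1.5966413 × 10^9.
n_{Tier 4} = 1025·18488·24300 / (1.5966413 × 10^9) = 288.4.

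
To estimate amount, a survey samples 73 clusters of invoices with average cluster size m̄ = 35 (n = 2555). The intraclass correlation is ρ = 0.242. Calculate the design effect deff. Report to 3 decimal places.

deff = 1 + (35 − 1)·0.242 = 1 + 8.228 = 9.228.

9.228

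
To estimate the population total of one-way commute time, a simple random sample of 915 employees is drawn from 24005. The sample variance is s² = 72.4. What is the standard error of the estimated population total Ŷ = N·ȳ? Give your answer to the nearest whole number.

Var(Ŷ) = N²·Var(ȳ) = N²·(1 − n/N)·s²/n.
f = 915/24005 = 0.03811706; Var(ȳ) = 0.96188294·72.4/915 = 0.076109645.
Var(Ŷ) = 24005² · 0.076109645 = 4.3857424 × 10^7.
SE(Ŷ) = √(4.3857424 × 10^7) = 6622.

6622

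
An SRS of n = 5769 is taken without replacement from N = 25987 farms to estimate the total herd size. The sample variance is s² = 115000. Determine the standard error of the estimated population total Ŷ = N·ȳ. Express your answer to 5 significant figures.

Var(Ŷ) = N²·Var(ȳ) = N²·(1 − n/N)·s²/n.
f = 5769/25987 = 0.22199561; Var(ȳ) = 0.77800439·115000/5769 = 15.508841.
Var(Ŷ) = 25987² · 15.508841 = 1.0473495 × 10^10.
SE(Ŷ) = √(1.0473495 × 10^10) = 102340.

102340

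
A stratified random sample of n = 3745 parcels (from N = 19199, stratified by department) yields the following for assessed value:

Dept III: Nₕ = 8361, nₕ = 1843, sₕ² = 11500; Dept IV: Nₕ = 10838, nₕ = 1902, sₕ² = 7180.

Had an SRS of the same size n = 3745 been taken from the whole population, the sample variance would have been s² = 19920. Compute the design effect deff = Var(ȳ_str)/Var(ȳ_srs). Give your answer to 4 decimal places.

0.4471

Var(ȳ_str) = Σ Wₕ²(1−fₕ)sₕ²/nₕ with Wₕ = Nₕ/19199:
  Dept III: (8361/19199)²·(1−1843/8361)·11500/1843 = 0.92254565
  Dept IV: (10838/19199)²·(1−1902/10838)·7180/1902 = 0.99185691
  → Var(ȳ_str) = 1.9144026.
Var(ȳ_srs) = (1 − 3745/19199)·19920/3745 = 4.2815381.
deff = 1.9144026 / 4.2815381 = 0.4471.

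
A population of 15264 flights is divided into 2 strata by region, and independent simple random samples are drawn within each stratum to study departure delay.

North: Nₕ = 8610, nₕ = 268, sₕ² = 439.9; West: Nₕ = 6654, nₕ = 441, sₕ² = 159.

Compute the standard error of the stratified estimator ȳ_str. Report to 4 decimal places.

0.7550

Var(ȳ_str) = Σₕ Wₕ²(1 − fₕ)sₕ²/nₕ with Wₕ = Nₕ/N, N = 15264.
North: Wₕ = 0.56407233; term = 0.56407233²·(1 − 0.03112660)·439.9/268 = 0.50600614.
West: Wₕ = 0.43592767; term = 0.43592767²·(1 − 0.06627592)·159/441 = 0.063974363.
Sum = 0.5699805.
SE = √(0.5699805) = 0.7550.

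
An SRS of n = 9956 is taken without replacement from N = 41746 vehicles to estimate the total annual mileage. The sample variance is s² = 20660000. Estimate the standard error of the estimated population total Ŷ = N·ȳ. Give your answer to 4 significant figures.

Var(Ŷ) = N²·Var(ȳ) = N²·(1 − n/N)·s²/n.
f = 9956/41746 = 0.23848992; Var(ȳ) = 0.76151008·20660000/9956 = 1580.2329.
Var(Ŷ) = 41746² · 1580.2329 = 2.7539169 × 10^12.
SE(Ŷ) = √(2.7539169 × 10^12) = 1.659 × 10^6.

1.659 × 10^6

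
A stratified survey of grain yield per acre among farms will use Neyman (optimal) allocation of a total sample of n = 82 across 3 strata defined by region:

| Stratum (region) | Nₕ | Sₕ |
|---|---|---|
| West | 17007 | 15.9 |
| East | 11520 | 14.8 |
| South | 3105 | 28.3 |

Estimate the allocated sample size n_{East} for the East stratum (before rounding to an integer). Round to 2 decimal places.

26.44

Neyman allocation: nₕ = n·NₕSₕ / Σⱼ NⱼSⱼ.
Σ NⱼSⱼ = 17007·15.9 + 11520·14.8 + 3105·28.3 = 528778.8.
n_{East} = 82·11520·14.8 / 528778.8 = 26.44.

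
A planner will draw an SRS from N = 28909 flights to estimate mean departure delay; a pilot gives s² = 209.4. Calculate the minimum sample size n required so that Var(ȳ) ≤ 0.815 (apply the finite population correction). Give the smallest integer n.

255

Without fpc, n₀ = s²/D = 209.4/0.815 = 256.9325.
With fpc, (1 − n/N)·s²/n ≤ D requires n ≥ n₀/(1 + n₀/N) = 256.9325/(1 + 256.9325/28909) = 254.6691.
Rounding up, n = 255.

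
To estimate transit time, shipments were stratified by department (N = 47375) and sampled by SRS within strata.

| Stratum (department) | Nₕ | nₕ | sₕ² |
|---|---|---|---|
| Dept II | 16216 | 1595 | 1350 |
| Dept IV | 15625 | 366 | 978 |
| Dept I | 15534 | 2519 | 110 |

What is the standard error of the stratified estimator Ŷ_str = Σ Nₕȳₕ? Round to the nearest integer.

Var(Ŷ_str) = Σₕ Nₕ²(1 − fₕ)sₕ²/nₕ.
Dept II: 16216²·(1 − 1595/16216)·1350/1595 = 2.0067529 × 10^8.
Dept IV: 15625²·(1 − 366/15625)·978/366 = 6.3709452 × 10^8.
Dept I: 15534²·(1 − 2519/15534)·110/2519 = 8.8286031 × 10^6.
Sum = 8.4659841 × 10^8.
SE = √(8.4659841 × 10^8) = 29096.

29096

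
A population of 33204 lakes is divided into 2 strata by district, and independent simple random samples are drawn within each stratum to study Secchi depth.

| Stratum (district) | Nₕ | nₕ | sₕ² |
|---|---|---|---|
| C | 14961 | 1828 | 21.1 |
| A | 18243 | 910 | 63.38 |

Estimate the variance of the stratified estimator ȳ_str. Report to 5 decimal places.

Var(ȳ_str) = Σₕ Wₕ²(1 − fₕ)sₕ²/nₕ with Wₕ = Nₕ/N, N = 33204.
C: Wₕ = 0.45057824; term = 0.45057824²·(1 − 0.12218435)·21.1/1828 = 0.0020570745.
A: Wₕ = 0.54942176; term = 0.54942176²·(1 − 0.04988215)·63.38/910 = 0.019975609.
Sum = 0.022032684.

0.02203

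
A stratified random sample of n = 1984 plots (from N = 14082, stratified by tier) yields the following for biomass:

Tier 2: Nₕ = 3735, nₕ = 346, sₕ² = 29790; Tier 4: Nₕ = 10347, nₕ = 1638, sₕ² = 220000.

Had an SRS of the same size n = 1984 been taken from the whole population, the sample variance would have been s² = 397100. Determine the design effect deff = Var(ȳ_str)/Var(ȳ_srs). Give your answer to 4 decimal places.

Var(ȳ_str) = Σ Wₕ²(1−fₕ)sₕ²/nₕ with Wₕ = Nₕ/14082:
  Tier 2: (3735/14082)²·(1−346/3735)·29790/346 = 5.4957618
  Tier 4: (10347/14082)²·(1−1638/10347)·220000/1638 = 61.032737
  → Var(ȳ_str) = 66.528499.
Var(ȳ_srs) = (1 − 1984/14082)·397100/1984 = 171.95209.
deff = 66.528499 / 171.95209 = 0.3869.

0.3869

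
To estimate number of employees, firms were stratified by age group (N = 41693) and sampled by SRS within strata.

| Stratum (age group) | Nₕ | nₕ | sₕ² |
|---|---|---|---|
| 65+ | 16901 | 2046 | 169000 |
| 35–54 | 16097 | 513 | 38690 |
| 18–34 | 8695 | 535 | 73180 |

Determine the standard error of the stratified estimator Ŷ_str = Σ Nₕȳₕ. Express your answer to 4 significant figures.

222200

Var(Ŷ_str) = Σₕ Nₕ²(1 − fₕ)sₕ²/nₕ.
65+: 16901²·(1 − 2046/16901)·169000/2046 = 2.0737965 × 10^10.
35–54: 16097²·(1 − 513/16097)·38690/513 = 1.8919308 × 10^10.
18–34: 8695²·(1 − 535/8695)·73180/535 = 9.7050632 × 10^9.
Sum = 4.9362336 × 10^10.
SE = √(4.9362336 × 10^10) = 222200.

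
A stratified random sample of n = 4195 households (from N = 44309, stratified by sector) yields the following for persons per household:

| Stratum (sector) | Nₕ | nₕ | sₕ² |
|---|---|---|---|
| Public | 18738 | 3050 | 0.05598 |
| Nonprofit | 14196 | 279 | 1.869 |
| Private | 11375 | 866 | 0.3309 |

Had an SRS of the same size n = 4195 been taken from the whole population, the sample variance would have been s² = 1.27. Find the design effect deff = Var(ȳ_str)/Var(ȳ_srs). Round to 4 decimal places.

Var(ȳ_str) = Σ Wₕ²(1−fₕ)sₕ²/nₕ with Wₕ = Nₕ/44309:
  Public: (18738/44309)²·(1−3050/18738)·0.05598/3050 = 2.7481471 × 10^-6
  Nonprofit: (14196/44309)²·(1−279/14196)·1.869/279 = 6.7411318 × 10^-4
  Private: (11375/44309)²·(1−866/11375)·0.3309/866 = 2.3265253 × 10^-5
  → Var(ȳ_str) = 7.0012658 × 10^-4.
Var(ȳ_srs) = (1 − 4195/44309)·1.27/4195 = 2.7407901 × 10^-4.
deff = (7.0012658 × 10^-4) / (2.7407901 × 10^-4) = 2.5545.

2.5545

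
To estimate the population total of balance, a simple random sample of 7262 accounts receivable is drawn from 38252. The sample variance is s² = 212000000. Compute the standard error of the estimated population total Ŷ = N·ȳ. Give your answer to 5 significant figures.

5.8827 × 10^6

Var(Ŷ) = N²·Var(ȳ) = N²·(1 − n/N)·s²/n.
f = 7262/38252 = 0.18984628; Var(ȳ) = 0.81015372·212000000/7262 = 23650.866.
Var(Ŷ) = 38252² · 23650.866 = 3.4606314 × 10^13.
SE(Ŷ) = √(3.4606314 × 10^13) = 5.8827 × 10^6.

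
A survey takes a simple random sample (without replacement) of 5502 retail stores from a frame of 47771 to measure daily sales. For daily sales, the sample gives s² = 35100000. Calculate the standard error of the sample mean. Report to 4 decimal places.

Under SRS without replacement, Var(ȳ) = (1 − f)·s²/n with f = n/N = 5502/47771 = 0.11517448.
Var(ȳ) = (1 − 0.11517448)·35100000/5502 = 0.88482552·6379.4984 = 5644.743.
SE(ȳ) = √(5644.743) = 75.1315.

75.1315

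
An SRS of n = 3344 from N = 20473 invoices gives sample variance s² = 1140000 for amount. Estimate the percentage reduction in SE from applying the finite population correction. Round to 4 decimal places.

8.5307

f = n/N = 3344/20473 = 0.16333708.
SE_no-fpc = √(s²/n) = 18.463724; SE_fpc = √((1−f)s²/n) = 16.888635.
Ratio = √(1−f) = 0.91469280. Reduction = 100·(1 − 0.91469280) = 8.5307%.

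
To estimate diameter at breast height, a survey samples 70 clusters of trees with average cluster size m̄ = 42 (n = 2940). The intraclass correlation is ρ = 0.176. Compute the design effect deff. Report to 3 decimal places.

8.216

deff = 1 + (42 − 1)·0.176 = 1 + 7.216 = 8.216.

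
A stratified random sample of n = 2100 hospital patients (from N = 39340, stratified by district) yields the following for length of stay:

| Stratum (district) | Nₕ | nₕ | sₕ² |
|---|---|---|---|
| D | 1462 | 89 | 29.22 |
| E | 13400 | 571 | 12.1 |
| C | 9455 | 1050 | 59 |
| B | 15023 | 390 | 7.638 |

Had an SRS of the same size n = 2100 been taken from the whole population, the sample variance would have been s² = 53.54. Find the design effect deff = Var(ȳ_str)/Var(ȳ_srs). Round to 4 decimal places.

Var(ȳ_str) = Σ Wₕ²(1−fₕ)sₕ²/nₕ with Wₕ = Nₕ/39340:
  D: (1462/39340)²·(1−89/1462)·29.22/89 = 4.2583309 × 10^-4
  E: (13400/39340)²·(1−571/13400)·12.1/571 = 0.0023538466
  C: (9455/39340)²·(1−1050/9455)·59/1050 = 0.0028853151
  B: (15023/39340)²·(1−390/15023)·7.638/390 = 0.0027818671
  → Var(ȳ_str) = 0.0084468619.
Var(ȳ_srs) = (1 − 2100/39340)·53.54/2100 = 0.024134282.
deff = 0.0084468619 / 0.024134282 = 0.3500.

0.3500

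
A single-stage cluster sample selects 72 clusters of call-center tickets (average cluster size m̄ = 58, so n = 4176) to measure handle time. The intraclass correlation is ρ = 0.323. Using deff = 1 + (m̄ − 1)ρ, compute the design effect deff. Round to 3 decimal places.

19.411

deff = 1 + (58 − 1)·0.323 = 1 + 18.411 = 19.411.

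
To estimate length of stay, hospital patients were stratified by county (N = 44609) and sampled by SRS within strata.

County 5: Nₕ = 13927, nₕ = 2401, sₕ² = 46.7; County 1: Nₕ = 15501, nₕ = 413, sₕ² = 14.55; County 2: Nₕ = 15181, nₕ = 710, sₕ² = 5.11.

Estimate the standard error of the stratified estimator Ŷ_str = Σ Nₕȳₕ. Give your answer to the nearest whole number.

3598

Var(Ŷ_str) = Σₕ Nₕ²(1 − fₕ)sₕ²/nₕ.
County 5: 13927²·(1 − 2401/13927)·46.7/2401 = 3.1222014 × 10^6.
County 1: 15501²·(1 − 413/15501)·14.55/413 = 8.2395659 × 10^6.
County 2: 15181²·(1 − 710/15181)·5.11/710 = 1.5811078 × 10^6.
Sum = 1.2942875 × 10^7.
SE = √(1.2942875 × 10^7) = 3598.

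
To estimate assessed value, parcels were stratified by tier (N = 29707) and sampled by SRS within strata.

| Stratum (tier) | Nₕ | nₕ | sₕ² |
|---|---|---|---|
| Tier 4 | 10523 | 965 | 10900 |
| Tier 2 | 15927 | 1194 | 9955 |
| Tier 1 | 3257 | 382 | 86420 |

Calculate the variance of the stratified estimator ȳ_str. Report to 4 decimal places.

5.9046

Var(ȳ_str) = Σₕ Wₕ²(1 − fₕ)sₕ²/nₕ with Wₕ = Nₕ/N, N = 29707.
Tier 4: Wₕ = 0.35422628; term = 0.35422628²·(1 − 0.09170389)·10900/965 = 1.287325.
Tier 2: Wₕ = 0.53613626; term = 0.53613626²·(1 − 0.07496704)·9955/1194 = 2.2168919.
Tier 1: Wₕ = 0.10963746; term = 0.10963746²·(1 − 0.11728585)·86420/382 = 2.4004293.
Sum = 5.9046462.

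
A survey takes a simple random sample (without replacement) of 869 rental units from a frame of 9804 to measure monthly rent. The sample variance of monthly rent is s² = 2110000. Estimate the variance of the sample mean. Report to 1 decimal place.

Under SRS without replacement, Var(ȳ) = (1 − f)·s²/n with f = n/N = 869/9804 = 0.08863729.
Var(ȳ) = (1 − 0.08863729)·2110000/869 = 0.91136271·2428.0783 = 2212.86.

2212.9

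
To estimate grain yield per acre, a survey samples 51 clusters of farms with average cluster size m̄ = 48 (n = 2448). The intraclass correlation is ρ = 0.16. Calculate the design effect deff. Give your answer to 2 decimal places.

deff = 1 + (48 − 1)·0.16 = 1 + 7.52 = 8.52.

8.52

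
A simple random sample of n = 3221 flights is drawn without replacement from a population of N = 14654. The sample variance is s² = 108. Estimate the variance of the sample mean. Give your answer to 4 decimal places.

0.0262

Under SRS without replacement, Var(ȳ) = (1 − f)·s²/n with f = n/N = 3221/14654 = 0.21980347.
Var(ȳ) = (1 − 0.21980347)·108/3221 = 0.78019653·0.03352996 = 0.026159958.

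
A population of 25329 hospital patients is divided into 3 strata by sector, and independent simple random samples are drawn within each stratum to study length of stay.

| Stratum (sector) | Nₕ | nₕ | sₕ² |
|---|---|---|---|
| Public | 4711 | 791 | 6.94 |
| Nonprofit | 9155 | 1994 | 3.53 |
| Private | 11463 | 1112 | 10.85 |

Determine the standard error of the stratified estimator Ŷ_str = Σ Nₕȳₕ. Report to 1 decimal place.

1198.3

Var(Ŷ_str) = Σₕ Nₕ²(1 − fₕ)sₕ²/nₕ.
Public: 4711²·(1 − 791/4711)·6.94/791 = 162025.05.
Nonprofit: 9155²·(1 − 1994/9155)·3.53/1994 = 116059.73.
Private: 11463²·(1 − 1112/11463)·10.85/1112 = 1.1577254 × 10^6.
Sum = 1.4358102 × 10^6.
SE = √(1.4358102 × 10^6) = 1198.3.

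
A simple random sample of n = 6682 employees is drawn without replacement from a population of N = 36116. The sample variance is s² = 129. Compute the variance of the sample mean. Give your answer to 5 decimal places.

Under SRS without replacement, Var(ȳ) = (1 − f)·s²/n with f = n/N = 6682/36116 = 0.18501495.
Var(ȳ) = (1 − 0.18501495)·129/6682 = 0.81498505·0.019305597 = 0.015733773.

0.01573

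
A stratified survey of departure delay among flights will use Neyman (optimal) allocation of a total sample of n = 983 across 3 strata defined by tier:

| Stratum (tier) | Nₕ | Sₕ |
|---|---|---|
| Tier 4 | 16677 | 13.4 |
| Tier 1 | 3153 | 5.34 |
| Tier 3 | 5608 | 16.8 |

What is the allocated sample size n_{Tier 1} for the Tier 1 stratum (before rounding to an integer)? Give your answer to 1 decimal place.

Neyman allocation: nₕ = n·NₕSₕ / Σⱼ NⱼSⱼ.
Σ NⱼSⱼ = 16677·13.4 + 3153·5.34 + 5608·16.8 = 334523.22.
n_{Tier 1} = 983·3153·5.34 / 334523.22 = 49.5.

49.5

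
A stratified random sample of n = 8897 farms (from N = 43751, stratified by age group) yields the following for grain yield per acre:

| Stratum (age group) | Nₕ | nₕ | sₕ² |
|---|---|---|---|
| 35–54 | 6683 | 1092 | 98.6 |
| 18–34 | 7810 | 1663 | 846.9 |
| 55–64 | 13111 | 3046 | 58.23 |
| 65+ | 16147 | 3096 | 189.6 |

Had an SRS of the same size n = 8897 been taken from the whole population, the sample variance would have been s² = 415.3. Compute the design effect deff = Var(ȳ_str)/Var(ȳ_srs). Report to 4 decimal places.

Var(ȳ_str) = Σ Wₕ²(1−fₕ)sₕ²/nₕ with Wₕ = Nₕ/43751:
  35–54: (6683/43751)²·(1−1092/6683)·98.6/1092 = 0.0017625411
  18–34: (7810/43751)²·(1−1663/7810)·846.9/1663 = 0.012772566
  55–64: (13111/43751)²·(1−3046/13111)·58.23/3046 = 0.0013179245
  65+: (16147/43751)²·(1−3096/16147)·189.6/3096 = 0.0067421288
  → Var(ȳ_str) = 0.02259516.
Var(ȳ_srs) = (1 − 8897/43751)·415.3/8897 = 0.037186301.
deff = 0.02259516 / 0.037186301 = 0.6076.

0.6076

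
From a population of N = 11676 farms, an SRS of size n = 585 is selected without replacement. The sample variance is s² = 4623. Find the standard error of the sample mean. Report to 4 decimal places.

Under SRS without replacement, Var(ȳ) = (1 − f)·s²/n with f = n/N = 585/11676 = 0.05010277.
Var(ȳ) = (1 − 0.05010277)·4623/585 = 0.94989723·7.9025641 = 7.5066237.
SE(ȳ) = √(7.5066237) = 2.7398.

2.7398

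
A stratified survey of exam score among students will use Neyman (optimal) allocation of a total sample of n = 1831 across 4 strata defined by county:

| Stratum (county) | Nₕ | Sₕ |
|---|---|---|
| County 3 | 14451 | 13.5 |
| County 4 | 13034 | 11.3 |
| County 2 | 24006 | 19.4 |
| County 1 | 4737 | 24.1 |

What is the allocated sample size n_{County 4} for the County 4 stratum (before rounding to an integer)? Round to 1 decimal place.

Neyman allocation: nₕ = n·NₕSₕ / Σⱼ NⱼSⱼ.
Σ NⱼSⱼ = 14451·13.5 + 13034·11.3 + 24006·19.4 + 4737·24.1 = 922250.8.
n_{County 4} = 1831·13034·11.3 / 922250.8 = 292.4.

292.4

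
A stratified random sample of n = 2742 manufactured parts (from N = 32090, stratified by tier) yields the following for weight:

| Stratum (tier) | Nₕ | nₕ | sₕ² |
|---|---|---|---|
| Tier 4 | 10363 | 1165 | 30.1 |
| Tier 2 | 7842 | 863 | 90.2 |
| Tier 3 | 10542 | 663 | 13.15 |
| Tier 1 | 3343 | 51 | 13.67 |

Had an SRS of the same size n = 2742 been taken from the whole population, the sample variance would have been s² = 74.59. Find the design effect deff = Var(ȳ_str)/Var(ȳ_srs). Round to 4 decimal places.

Var(ȳ_str) = Σ Wₕ²(1−fₕ)sₕ²/nₕ with Wₕ = Nₕ/32090:
  Tier 4: (10363/32090)²·(1−1165/10363)·30.1/1165 = 0.0023915532
  Tier 2: (7842/32090)²·(1−863/7842)·90.2/863 = 0.0055549013
  Tier 3: (10542/32090)²·(1−663/10542)·13.15/663 = 0.0020058977
  Tier 1: (3343/32090)²·(1−51/3343)·13.67/51 = 0.0028645414
  → Var(ȳ_str) = 0.012816894.
Var(ȳ_srs) = (1 − 2742/32090)·74.59/2742 = 0.024878372.
deff = 0.012816894 / 0.024878372 = 0.5152.

0.5152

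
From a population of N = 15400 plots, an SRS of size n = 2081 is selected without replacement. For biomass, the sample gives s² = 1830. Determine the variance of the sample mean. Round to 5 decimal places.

0.76055

Under SRS without replacement, Var(ȳ) = (1 − f)·s²/n with f = n/N = 2081/15400 = 0.13512987.
Var(ȳ) = (1 − 0.13512987)·1830/2081 = 0.86487013·0.87938491 = 0.76055374.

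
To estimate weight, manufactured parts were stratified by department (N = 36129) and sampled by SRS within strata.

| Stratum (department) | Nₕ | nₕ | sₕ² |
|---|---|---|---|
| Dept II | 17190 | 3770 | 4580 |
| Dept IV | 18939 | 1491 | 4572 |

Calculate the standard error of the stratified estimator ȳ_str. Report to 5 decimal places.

Var(ȳ_str) = Σₕ Wₕ²(1 − fₕ)sₕ²/nₕ with Wₕ = Nₕ/N, N = 36129.
Dept II: Wₕ = 0.47579507; term = 0.47579507²·(1 − 0.21931355)·4580/3770 = 0.21470425.
Dept IV: Wₕ = 0.52420493; term = 0.52420493²·(1 − 0.07872644)·4572/1491 = 0.77628178.
Sum = 0.99098603.
SE = √(0.99098603) = 0.99548.

0.99548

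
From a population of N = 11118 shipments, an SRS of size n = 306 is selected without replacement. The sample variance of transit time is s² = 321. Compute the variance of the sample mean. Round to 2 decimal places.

1.02

Under SRS without replacement, Var(ȳ) = (1 − f)·s²/n with f = n/N = 306/11118 = 0.02752294.
Var(ȳ) = (1 − 0.02752294)·321/306 = 0.97247706·1.0490196 = 1.0201475.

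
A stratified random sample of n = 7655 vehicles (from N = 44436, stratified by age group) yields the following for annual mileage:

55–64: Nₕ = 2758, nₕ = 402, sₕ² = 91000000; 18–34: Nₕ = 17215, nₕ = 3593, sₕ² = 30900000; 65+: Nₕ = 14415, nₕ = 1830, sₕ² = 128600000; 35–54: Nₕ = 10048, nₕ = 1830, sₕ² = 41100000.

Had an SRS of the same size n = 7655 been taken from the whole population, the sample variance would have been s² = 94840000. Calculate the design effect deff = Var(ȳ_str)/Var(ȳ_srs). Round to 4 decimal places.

0.8934

Var(ȳ_str) = Σ Wₕ²(1−fₕ)sₕ²/nₕ with Wₕ = Nₕ/44436:
  55–64: (2758/44436)²·(1−402/2758)·91000000/402 = 744.92915
  18–34: (17215/44436)²·(1−3593/17215)·30900000/3593 = 1021.3609
  65+: (14415/44436)²·(1−1830/14415)·128600000/1830 = 6456.3614
  35–54: (10048/44436)²·(1−1830/10048)·41100000/1830 = 939.21837
  → Var(ȳ_str) = 9161.8698.
Var(ȳ_srs) = (1 − 7655/44436)·94840000/7655 = 10254.983.
deff = 9161.8698 / 10254.983 = 0.8934.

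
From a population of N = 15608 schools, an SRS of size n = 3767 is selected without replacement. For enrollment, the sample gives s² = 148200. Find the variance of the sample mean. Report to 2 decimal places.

29.85

Under SRS without replacement, Var(ȳ) = (1 − f)·s²/n with f = n/N = 3767/15608 = 0.24135059.
Var(ȳ) = (1 − 0.24135059)·148200/3767 = 0.75864941·39.341651 = 29.84652.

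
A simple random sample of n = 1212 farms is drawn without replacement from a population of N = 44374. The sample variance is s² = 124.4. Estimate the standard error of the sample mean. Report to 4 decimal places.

0.3160

Under SRS without replacement, Var(ȳ) = (1 − f)·s²/n with f = n/N = 1212/44374 = 0.02731329.
Var(ȳ) = (1 − 0.02731329)·124.4/1212 = 0.97268671·0.10264026 = 0.099836821.
SE(ȳ) = √(0.099836821) = 0.3160.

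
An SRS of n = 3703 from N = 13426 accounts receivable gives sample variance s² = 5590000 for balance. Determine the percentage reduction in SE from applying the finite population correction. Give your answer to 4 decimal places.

f = n/N = 3703/13426 = 0.27580813.
SE_no-fpc = √(s²/n) = 38.853402; SE_fpc = √((1−f)s²/n) = 33.064036.
Ratio = √(1−f) = 0.85099463. Reduction = 100·(1 − 0.85099463) = 14.9005%.

14.9005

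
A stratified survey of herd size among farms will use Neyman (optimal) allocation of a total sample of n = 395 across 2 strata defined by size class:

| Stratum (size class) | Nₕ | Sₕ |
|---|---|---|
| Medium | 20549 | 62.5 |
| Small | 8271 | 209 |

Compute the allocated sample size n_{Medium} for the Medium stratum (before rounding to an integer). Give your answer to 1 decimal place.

168.4

Neyman allocation: nₕ = n·NₕSₕ / Σⱼ NⱼSⱼ.
Σ NⱼSⱼ = 20549·62.5 + 8271·209 = 3.0129515 × 10^6.
n_{Medium} = 395·20549·62.5 / (3.0129515 × 10^6) = 168.4.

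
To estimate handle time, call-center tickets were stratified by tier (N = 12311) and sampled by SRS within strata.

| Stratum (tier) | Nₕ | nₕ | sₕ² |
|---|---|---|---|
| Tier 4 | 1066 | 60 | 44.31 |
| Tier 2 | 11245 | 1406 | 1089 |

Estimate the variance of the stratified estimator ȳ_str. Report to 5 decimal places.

Var(ȳ_str) = Σₕ Wₕ²(1 − fₕ)sₕ²/nₕ with Wₕ = Nₕ/N, N = 12311.
Tier 4: Wₕ = 0.08658923; term = 0.08658923²·(1 − 0.05628518)·44.31/60 = 0.0052253938.
Tier 2: Wₕ = 0.91341077; term = 0.91341077²·(1 − 0.12503335)·1089/1406 = 0.56541369.
Sum = 0.57063908.

0.57064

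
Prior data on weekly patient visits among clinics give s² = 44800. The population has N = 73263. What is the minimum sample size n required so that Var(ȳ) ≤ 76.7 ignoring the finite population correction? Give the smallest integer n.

585

Without fpc, n₀ = s²/D = 44800/76.7 = 584.0939.
Rounding up, n = 585.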